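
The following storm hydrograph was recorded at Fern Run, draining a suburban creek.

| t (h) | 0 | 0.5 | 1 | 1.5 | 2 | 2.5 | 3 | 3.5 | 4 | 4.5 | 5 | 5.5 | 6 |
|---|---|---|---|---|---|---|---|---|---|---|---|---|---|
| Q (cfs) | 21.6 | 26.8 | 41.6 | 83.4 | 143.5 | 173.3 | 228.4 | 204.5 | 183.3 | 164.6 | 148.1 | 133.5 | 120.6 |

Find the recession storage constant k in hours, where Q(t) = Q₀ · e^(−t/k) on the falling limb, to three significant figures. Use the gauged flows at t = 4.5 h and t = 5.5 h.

On the falling limb, Q drops from 164.6 to 133.5 cfs between t = 4.5 h and t = 5.5 h (Δt = 1 h).
k = −Δt / ln(Q₂/Q₁) = −1 / ln(133.5/164.6) = 4.78 h.

k ≈ 4.78 h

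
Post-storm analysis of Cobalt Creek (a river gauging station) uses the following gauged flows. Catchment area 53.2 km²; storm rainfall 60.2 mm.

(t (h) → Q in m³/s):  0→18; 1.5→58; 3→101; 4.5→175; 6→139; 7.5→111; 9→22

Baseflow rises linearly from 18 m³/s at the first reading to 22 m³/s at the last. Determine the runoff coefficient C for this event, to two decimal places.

ΣQ_DR = 484.0 m³/s; V = ΣQ_DR·Δt = 2.614 × 10^6 m³.
Runoff depth d = V / A = 49.13 mm.
C = d / P = 49.13 / 60.2 = 0.82.

C ≈ 0.82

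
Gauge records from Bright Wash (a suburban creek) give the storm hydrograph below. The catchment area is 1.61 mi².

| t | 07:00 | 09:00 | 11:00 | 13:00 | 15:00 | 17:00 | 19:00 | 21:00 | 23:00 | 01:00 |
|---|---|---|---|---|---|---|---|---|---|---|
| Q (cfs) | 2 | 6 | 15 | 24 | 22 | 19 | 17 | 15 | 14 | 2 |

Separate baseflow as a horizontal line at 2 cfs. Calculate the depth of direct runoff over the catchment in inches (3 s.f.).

d ≈ 0.223 in

Direct runoff: 0.0, 4.0, 13.0, 22.0, 20.0, 17.0, 15.0, 13.0, 12.0, 0.0 cfs; ΣQ_DR = 116.0 cfs.
V = ΣQ_DR · Δt = 116.0 × 7200 s = 8.352 × 10^5 ft³.
Over A = 1.61 mi², depth = V / A = 0.223 in.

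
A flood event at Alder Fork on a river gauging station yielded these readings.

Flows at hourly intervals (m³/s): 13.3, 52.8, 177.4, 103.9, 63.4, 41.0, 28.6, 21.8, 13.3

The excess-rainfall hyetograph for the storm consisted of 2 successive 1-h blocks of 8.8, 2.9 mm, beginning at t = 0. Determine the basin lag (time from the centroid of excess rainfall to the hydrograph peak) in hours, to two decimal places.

t_L ≈ 1.25 h

Centroid of excess rainfall: t_c = Σ P_i·t̄_i / ΣP_i = 0.7479 h (block centres at 0.5, 1.5 h).
Hydrograph peak occurs at t = 2 h, so basin lag t_L = 2 − 0.7479 = 1.25 h.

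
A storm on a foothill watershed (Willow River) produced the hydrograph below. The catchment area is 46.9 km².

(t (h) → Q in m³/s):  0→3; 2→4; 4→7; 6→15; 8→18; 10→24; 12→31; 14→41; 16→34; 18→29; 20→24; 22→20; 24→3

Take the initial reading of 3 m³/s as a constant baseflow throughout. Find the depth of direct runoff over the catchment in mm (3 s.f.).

Direct runoff: 0.0, 1.0, 4.0, 12.0, 15.0, 21.0, 28.0, 38.0, 31.0, 26.0, 21.0, 17.0, 0.0 m³/s; ΣQ_DR = 214.0 m³/s.
V = ΣQ_DR · Δt = 214.0 × 7200 s = 1.541 × 10^6 m³.
Over A = 46.9 km², depth = V / A = 32.9 mm.

d ≈ 32.9 mm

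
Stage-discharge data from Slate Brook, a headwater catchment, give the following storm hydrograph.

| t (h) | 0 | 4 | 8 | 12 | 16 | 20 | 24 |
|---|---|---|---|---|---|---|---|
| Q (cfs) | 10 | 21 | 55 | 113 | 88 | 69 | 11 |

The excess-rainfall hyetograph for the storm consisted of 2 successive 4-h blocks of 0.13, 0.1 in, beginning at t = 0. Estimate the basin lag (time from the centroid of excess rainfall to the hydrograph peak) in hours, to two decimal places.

t_L ≈ 8.26 h

Centroid of excess rainfall: t_c = Σ P_i·t̄_i / ΣP_i = 3.7391 h (block centres at 2, 6 h).
Hydrograph peak occurs at t = 12 h, so basin lag t_L = 12 − 3.7391 = 8.26 h.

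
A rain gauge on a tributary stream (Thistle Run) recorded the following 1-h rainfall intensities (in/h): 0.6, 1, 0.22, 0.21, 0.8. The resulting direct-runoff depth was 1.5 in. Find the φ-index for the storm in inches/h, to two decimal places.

Only the 3 blocks with intensity above φ contribute runoff: 0.6, 1, 0.8 in/h.
Σ(I−φ)·Δt = d  ⇒  (0.6+1+0.8 − 3φ)·1 = 1.5
φ = (2.400 − 1.5/1) / 3 = 0.30 in/h.

φ ≈ 0.30 in/h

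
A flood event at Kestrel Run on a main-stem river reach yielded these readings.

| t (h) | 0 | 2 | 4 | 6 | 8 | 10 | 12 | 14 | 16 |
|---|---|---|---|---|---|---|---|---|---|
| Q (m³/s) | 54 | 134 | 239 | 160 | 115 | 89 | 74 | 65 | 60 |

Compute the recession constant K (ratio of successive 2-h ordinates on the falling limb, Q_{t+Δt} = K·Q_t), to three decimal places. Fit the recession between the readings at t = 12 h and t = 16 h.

Using the recession-limb readings at t = 12 h and t = 16 h: Q falls from 74 to 60 m³/s over 2 intervals.
K = (Q₂/Q₁)^(1/2) = (60/74)^(1/2) = 0.900.

K ≈ 0.900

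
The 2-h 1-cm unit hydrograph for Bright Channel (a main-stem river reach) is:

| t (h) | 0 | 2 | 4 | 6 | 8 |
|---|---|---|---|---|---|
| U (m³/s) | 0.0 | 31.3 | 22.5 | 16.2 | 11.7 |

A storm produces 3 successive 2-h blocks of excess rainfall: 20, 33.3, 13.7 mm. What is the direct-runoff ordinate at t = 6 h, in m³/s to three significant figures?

Q ≈ 150 m³/s

By discrete convolution, Q_j = Σ (P_i / 10 mm) · U_{j−i}.
At t = 6 h (j=3): Q = (20/10)·16.2 + (33.3/10)·22.5 + (13.7/10)·31.3 = 150 m³/s.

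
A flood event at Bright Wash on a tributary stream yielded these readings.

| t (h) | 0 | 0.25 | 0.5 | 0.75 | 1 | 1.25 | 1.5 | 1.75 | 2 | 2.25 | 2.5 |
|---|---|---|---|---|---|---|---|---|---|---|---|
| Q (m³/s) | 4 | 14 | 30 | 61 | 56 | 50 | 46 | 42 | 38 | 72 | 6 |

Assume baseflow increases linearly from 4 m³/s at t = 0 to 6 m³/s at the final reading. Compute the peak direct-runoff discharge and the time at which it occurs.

Q_p = 66.20 m³/s at t = 2.25 h

Subtracting baseflow gives direct-runoff ordinates: 0.00, 9.80, 25.60, 56.40, 51.20, 45.00, 40.80, 36.60, 32.40, 66.20, 0.00 m³/s.
The maximum is 66.20 m³/s, occurring at the reading for t = 2.25 h.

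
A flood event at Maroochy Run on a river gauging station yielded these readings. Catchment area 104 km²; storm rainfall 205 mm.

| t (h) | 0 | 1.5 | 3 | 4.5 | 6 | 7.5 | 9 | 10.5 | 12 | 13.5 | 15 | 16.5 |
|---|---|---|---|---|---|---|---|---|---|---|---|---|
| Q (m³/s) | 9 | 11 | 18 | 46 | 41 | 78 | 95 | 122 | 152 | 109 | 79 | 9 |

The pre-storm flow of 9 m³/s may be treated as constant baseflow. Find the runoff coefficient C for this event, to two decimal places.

C ≈ 0.17

ΣQ_DR = 661.0 m³/s; V = ΣQ_DR·Δt = 3.569 × 10^6 m³.
Runoff depth d = V / A = 34.32 mm.
C = d / P = 34.32 / 205 = 0.17.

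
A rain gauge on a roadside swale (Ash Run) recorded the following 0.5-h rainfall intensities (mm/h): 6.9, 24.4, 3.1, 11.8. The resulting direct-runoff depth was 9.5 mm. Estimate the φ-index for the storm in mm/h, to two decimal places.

Only the 2 blocks with intensity above φ contribute runoff: 24.4, 11.8 mm/h.
Σ(I−φ)·Δt = d  ⇒  (24.4+11.8 − 2φ)·0.5 = 9.5
φ = (36.20 − 9.5/0.5) / 2 = 8.60 mm/h.

φ ≈ 8.60 mm/h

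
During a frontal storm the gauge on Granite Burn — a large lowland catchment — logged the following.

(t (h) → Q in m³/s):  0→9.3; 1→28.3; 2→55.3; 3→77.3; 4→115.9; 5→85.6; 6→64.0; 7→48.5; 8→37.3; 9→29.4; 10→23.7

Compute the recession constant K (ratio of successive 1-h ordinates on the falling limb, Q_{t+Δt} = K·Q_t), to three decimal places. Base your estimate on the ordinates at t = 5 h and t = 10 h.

Using the recession-limb readings at t = 5 h and t = 10 h: Q falls from 85.6 to 23.7 m³/s over 5 intervals.
K = (Q₂/Q₁)^(1/5) = (23.7/85.6)^(1/5) = 0.773.

K ≈ 0.773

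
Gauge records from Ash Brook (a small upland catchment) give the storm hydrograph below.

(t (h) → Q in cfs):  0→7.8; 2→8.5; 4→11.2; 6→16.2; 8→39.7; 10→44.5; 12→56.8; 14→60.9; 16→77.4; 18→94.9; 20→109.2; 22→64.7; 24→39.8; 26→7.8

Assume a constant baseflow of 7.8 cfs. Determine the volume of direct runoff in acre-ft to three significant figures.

Direct-runoff ordinates (Q − Q_b): 0.0, 0.7, 3.4, 8.4, 31.9, 36.7, 49.0, 53.1, 69.6, 87.1, 101.4, 56.9, 32.0, 0.0 cfs.
ΣQ_DR = 530.2 cfs.
With Δt = 2 h = 7200 s, V = ΣQ_DR · Δt = 530.2 × 7200 = 3.82 × 10^6 ft³ = 87.6 acre-ft.

V ≈ 87.6 acre-ft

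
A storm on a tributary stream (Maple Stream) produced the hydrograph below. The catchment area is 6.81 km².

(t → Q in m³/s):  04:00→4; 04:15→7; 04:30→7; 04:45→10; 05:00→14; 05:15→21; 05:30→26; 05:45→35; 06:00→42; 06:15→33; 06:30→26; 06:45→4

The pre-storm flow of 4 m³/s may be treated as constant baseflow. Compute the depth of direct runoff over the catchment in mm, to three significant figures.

Direct runoff: 0.0, 3.0, 3.0, 6.0, 10.0, 17.0, 22.0, 31.0, 38.0, 29.0, 22.0, 0.0 m³/s; ΣQ_DR = 181.0 m³/s.
V = ΣQ_DR · Δt = 181.0 × 900 s = 1.629 × 10^5 m³.
Over A = 6.81 km², depth = V / A = 23.9 mm.

d ≈ 23.9 mm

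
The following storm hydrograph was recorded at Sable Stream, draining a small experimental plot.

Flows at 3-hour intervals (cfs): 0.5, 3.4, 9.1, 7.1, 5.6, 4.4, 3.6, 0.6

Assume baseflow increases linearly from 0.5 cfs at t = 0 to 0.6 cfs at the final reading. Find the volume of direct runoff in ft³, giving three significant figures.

Direct-runoff ordinates (Q − Q_b): 0.00, 2.89, 8.57, 6.56, 5.04, 3.83, 3.01, 0.00 cfs.
ΣQ_DR = 29.90 cfs.
With Δt = 3 h = 10800 s, V = ΣQ_DR · Δt = 29.90 × 10800 = 3.23 × 10^5 ft³.

V ≈ 3.23 × 10^5 ft³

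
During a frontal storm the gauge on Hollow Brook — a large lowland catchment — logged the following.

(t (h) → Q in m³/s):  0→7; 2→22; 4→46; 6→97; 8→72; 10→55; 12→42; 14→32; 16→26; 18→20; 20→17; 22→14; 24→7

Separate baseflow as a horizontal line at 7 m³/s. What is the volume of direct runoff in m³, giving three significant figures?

Direct-runoff ordinates (Q − Q_b): 0.0, 15.0, 39.0, 90.0, 65.0, 48.0, 35.0, 25.0, 19.0, 13.0, 10.0, 7.0, 0.0 m³/s.
ΣQ_DR = 366.0 m³/s.
With Δt = 2 h = 7200 s, V = ΣQ_DR · Δt = 366.0 × 7200 = 2.64 × 10^6 m³.

V ≈ 2.64 × 10^6 m³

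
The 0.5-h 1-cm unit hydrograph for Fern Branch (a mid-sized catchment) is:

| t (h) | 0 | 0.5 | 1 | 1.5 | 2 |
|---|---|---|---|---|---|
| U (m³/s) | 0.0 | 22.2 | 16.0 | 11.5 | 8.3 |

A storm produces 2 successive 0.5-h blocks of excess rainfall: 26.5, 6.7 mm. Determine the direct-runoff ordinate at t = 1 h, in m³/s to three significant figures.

Q ≈ 57.3 m³/s

By discrete convolution, Q_j = Σ (P_i / 10 mm) · U_{j−i}.
At t = 1 h (j=2): Q = (26.5/10)·16.0 + (6.7/10)·22.2 = 57.3 m³/s.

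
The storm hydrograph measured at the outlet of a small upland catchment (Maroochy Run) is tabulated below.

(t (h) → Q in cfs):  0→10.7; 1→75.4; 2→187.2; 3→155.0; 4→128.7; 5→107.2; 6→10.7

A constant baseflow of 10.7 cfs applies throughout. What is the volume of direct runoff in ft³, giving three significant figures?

V ≈ 2.16 × 10^6 ft³

Direct-runoff ordinates (Q − Q_b): 0.0, 64.7, 176.5, 144.3, 118.0, 96.5, 0.0 cfs.
ΣQ_DR = 600.0 cfs.
With Δt = 1 h = 3600 s, V = ΣQ_DR · Δt = 600.0 × 3600 = 2.16 × 10^6 ft³.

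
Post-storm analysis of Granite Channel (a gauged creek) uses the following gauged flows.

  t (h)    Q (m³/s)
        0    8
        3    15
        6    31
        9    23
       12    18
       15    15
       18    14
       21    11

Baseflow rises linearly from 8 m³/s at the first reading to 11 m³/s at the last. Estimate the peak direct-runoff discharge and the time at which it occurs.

Subtracting baseflow gives direct-runoff ordinates: 0.00, 6.57, 22.14, 13.71, 8.29, 4.86, 3.43, 0.00 m³/s.
The maximum is 22.14 m³/s, occurring at the reading for t = 6 h.

Q_p = 22.14 m³/s at t = 6 h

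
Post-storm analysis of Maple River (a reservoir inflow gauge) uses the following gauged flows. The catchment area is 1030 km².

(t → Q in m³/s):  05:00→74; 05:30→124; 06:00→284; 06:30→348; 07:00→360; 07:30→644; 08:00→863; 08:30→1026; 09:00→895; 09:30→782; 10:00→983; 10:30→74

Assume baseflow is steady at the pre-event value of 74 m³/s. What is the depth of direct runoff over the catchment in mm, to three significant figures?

d ≈ 9.73 mm

Direct runoff: 0.0, 50.0, 210.0, 274.0, 286.0, 570.0, 789.0, 952.0, 821.0, 708.0, 909.0, 0.0 m³/s; ΣQ_DR = 5569 m³/s.
V = ΣQ_DR · Δt = 5569 × 1800 s = 1.002 × 10^7 m³.
Over A = 1030 km², depth = V / A = 9.73 mm.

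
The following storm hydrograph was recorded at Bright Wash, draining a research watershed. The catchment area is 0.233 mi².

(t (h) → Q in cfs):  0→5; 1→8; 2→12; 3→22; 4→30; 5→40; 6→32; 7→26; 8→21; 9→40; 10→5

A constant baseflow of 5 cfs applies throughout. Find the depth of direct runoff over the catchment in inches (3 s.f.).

d ≈ 1.24 in

Direct runoff: 0.0, 3.0, 7.0, 17.0, 25.0, 35.0, 27.0, 21.0, 16.0, 35.0, 0.0 cfs; ΣQ_DR = 186.0 cfs.
V = ΣQ_DR · Δt = 186.0 × 3600 s = 6.696 × 10^5 ft³.
Over A = 0.233 mi², depth = V / A = 1.24 in.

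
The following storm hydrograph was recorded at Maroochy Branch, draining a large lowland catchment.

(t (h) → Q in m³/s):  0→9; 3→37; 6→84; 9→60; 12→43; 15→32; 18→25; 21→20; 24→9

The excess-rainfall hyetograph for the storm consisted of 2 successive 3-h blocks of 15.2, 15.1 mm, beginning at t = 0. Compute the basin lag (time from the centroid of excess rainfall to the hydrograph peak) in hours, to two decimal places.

t_L ≈ 3.00 h

Centroid of excess rainfall: t_c = Σ P_i·t̄_i / ΣP_i = 2.9950 h (block centres at 1.5, 4.5 h).
Hydrograph peak occurs at t = 6 h, so basin lag t_L = 6 − 2.9950 = 3.00 h.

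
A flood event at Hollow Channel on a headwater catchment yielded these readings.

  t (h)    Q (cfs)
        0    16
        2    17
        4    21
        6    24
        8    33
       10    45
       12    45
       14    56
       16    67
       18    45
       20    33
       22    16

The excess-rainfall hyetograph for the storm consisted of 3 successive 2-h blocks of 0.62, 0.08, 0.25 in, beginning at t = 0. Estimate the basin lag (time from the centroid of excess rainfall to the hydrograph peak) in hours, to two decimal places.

t_L ≈ 13.78 h

Centroid of excess rainfall: t_c = Σ P_i·t̄_i / ΣP_i = 2.2211 h (block centres at 1, 3, 5 h).
Hydrograph peak occurs at t = 16 h, so basin lag t_L = 16 − 2.2211 = 13.78 h.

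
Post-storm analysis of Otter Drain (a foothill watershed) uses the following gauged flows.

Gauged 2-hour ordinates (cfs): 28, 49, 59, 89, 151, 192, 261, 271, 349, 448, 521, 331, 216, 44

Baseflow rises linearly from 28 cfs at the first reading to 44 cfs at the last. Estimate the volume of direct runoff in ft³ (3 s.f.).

Direct-runoff ordinates (Q − Q_b): 0.00, 19.77, 28.54, 57.31, 118.08, 157.85, 225.62, 234.38, 311.15, 408.92, 480.69, 289.46, 173.23, 0.00 cfs.
ΣQ_DR = 2505 cfs.
With Δt = 2 h = 7200 s, V = ΣQ_DR · Δt = 2505 × 7200 = 1.80 × 10^7 ft³.

V ≈ 1.80 × 10^7 ft³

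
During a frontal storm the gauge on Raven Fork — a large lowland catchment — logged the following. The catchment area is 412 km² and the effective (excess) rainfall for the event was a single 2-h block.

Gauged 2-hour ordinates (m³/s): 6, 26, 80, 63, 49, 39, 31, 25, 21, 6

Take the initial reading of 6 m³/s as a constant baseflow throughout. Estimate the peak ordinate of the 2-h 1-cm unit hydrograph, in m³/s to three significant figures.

Direct runoff: 0.0, 20.0, 74.0, 57.0, 43.0, 33.0, 25.0, 19.0, 15.0, 0.0 m³/s; ΣQ_DR = 286.0 m³/s, peak = 74.0 m³/s.
Runoff depth d = ΣQ_DR·Δt / A = 286.0 × 7200 / (412 km²) = 4.998 mm.
The 1-cm UH is the DRH scaled by (10 mm)/d, so U_p = 74.0 × 10/4.998 = 148 m³/s.

U_p ≈ 148 m³/s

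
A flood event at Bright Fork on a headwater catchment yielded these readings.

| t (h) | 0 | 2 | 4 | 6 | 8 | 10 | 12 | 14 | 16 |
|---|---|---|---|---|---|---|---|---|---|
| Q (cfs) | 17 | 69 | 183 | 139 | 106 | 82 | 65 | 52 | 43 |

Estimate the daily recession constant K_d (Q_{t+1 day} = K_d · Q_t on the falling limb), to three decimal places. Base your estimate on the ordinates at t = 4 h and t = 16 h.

K_d ≈ 0.055

Between t = 4 h and t = 16 h the flow falls from 183 to 43 cfs over 6×2 h = 12 h.
Per-interval ratio K = (43/183)^(1/6) = 0.7855; K_d = K^(24/2) = 0.055.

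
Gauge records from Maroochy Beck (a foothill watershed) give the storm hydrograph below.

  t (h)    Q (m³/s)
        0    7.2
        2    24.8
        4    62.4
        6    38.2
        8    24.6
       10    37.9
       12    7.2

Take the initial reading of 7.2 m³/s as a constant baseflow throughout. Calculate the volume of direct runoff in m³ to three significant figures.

V ≈ 1.09 × 10^6 m³

Direct-runoff ordinates (Q − Q_b): 0.0, 17.6, 55.2, 31.0, 17.4, 30.7, 0.0 m³/s.
ΣQ_DR = 151.9 m³/s.
With Δt = 2 h = 7200 s, V = ΣQ_DR · Δt = 151.9 × 7200 = 1.09 × 10^6 m³.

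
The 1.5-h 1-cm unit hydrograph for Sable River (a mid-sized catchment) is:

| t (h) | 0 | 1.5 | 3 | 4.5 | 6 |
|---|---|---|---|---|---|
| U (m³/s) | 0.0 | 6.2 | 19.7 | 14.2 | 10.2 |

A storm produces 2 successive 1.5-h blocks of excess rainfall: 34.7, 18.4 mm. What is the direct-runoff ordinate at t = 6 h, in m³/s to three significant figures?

Q ≈ 61.5 m³/s

By discrete convolution, Q_j = Σ (P_i / 10 mm) · U_{j−i}.
At t = 6 h (j=4): Q = (34.7/10)·10.2 + (18.4/10)·14.2 = 61.5 m³/s.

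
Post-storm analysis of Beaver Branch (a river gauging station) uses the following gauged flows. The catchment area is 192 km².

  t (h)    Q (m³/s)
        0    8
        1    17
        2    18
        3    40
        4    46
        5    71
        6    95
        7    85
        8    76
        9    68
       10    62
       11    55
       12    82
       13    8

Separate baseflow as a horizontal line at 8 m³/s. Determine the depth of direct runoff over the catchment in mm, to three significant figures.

Direct runoff: 0.0, 9.0, 10.0, 32.0, 38.0, 63.0, 87.0, 77.0, 68.0, 60.0, 54.0, 47.0, 74.0, 0.0 m³/s; ΣQ_DR = 619.0 m³/s.
V = ΣQ_DR · Δt = 619.0 × 3600 s = 2.228 × 10^6 m³.
Over A = 192 km², depth = V / A = 11.6 mm.

d ≈ 11.6 mm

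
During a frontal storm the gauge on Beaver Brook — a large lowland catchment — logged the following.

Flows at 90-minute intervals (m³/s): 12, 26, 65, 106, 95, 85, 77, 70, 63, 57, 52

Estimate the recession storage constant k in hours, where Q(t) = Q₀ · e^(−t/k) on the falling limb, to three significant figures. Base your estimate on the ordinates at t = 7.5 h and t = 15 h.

On the falling limb, Q drops from 85 to 52 m³/s between t = 7.5 h and t = 15 h (Δt = 7.5 h).
k = −Δt / ln(Q₂/Q₁) = −7.5 / ln(52/85) = 15.3 h.

k ≈ 15.3 h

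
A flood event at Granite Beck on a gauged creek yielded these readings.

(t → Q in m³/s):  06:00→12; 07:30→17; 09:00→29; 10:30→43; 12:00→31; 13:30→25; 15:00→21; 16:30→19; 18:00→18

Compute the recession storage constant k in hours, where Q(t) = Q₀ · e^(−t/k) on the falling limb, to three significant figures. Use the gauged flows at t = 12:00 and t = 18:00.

k ≈ 11.0 h

On the falling limb, Q drops from 31 to 18 m³/s between t = 12:00 and t = 18:00 (Δt = 6 h).
k = −Δt / ln(Q₂/Q₁) = −6 / ln(18/31) = 11.0 h.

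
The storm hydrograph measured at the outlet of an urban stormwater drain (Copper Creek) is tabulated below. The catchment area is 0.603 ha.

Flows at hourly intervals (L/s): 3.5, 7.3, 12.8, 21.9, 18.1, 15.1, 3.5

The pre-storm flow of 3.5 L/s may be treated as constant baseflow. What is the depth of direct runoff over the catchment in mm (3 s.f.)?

Direct runoff: 0.0, 3.8, 9.3, 18.4, 14.6, 11.6, 0.0 L/s; ΣQ_DR = 57.70 L/s.
V = ΣQ_DR · Δt = 57.70 × 3600 s = 2.077 × 10^5 L.
Over A = 0.603 ha, depth = V / A = 34.4 mm.

d ≈ 34.4 mm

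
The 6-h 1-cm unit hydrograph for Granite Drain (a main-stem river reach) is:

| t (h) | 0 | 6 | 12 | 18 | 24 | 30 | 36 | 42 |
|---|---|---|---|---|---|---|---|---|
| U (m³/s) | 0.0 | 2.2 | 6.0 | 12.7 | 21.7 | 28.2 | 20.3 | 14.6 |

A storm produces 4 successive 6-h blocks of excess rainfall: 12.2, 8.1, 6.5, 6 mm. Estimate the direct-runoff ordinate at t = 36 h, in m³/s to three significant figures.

Q ≈ 69.3 m³/s

By discrete convolution, Q_j = Σ (P_i / 10 mm) · U_{j−i}.
At t = 36 h (j=6): Q = (12.2/10)·20.3 + (8.1/10)·28.2 + (6.5/10)·21.7 + (6/10)·12.7 = 69.3 m³/s.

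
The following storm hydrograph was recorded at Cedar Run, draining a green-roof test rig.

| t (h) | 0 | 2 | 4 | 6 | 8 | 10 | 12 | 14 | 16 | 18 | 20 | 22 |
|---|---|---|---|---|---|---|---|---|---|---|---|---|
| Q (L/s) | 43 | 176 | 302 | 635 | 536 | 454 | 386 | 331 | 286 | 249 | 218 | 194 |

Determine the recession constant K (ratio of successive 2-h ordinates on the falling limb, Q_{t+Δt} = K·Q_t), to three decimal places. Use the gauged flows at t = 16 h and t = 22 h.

K ≈ 0.879

Using the recession-limb readings at t = 16 h and t = 22 h: Q falls from 286 to 194 L/s over 3 intervals.
K = (Q₂/Q₁)^(1/3) = (194/286)^(1/3) = 0.879.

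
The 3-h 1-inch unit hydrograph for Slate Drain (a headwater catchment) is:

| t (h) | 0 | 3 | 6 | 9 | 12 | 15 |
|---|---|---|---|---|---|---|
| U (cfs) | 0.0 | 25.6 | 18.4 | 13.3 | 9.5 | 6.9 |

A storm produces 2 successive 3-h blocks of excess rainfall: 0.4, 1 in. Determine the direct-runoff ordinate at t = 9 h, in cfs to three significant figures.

By discrete convolution, Q_j = Σ (P_i / 1 in) · U_{j−i}.
At t = 9 h (j=3): Q = (0.4/1)·13.3 + (1/1)·18.4 = 23.7 cfs.

Q ≈ 23.7 cfs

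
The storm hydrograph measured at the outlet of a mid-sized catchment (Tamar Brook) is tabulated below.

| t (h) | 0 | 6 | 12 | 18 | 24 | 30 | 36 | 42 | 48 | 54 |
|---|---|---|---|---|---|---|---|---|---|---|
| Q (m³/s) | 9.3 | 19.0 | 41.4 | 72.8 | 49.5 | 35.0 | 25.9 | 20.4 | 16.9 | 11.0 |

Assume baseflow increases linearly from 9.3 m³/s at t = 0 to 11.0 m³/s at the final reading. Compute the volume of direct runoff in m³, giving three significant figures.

V ≈ 4.31 × 10^6 m³

Direct-runoff ordinates (Q − Q_b): 0.00, 9.51, 31.72, 62.93, 39.44, 24.76, 15.47, 9.78, 6.09, 0.00 m³/s.
ΣQ_DR = 199.7 m³/s.
With Δt = 6 h = 21600 s, V = ΣQ_DR · Δt = 199.7 × 21600 = 4.31 × 10^6 m³.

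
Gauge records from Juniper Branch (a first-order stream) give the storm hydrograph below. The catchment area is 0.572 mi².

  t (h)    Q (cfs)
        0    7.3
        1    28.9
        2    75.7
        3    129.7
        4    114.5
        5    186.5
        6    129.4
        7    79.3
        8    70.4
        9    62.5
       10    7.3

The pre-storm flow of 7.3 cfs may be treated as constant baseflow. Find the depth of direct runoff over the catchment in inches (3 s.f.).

Direct runoff: 0.0, 21.6, 68.4, 122.4, 107.2, 179.2, 122.1, 72.0, 63.1, 55.2, 0.0 cfs; ΣQ_DR = 811.2 cfs.
V = ΣQ_DR · Δt = 811.2 × 3600 s = 2.920 × 10^6 ft³.
Over A = 0.572 mi², depth = V / A = 2.20 in.

d ≈ 2.20 in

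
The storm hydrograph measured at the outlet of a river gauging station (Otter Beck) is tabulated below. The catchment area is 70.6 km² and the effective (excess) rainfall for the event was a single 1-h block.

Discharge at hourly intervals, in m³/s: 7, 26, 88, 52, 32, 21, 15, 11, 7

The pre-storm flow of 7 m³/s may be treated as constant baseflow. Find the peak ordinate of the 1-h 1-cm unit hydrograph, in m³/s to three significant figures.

U_p ≈ 81.0 m³/s

Direct runoff: 0.0, 19.0, 81.0, 45.0, 25.0, 14.0, 8.0, 4.0, 0.0 m³/s; ΣQ_DR = 196.0 m³/s, peak = 81.0 m³/s.
Runoff depth d = ΣQ_DR·Δt / A = 196.0 × 3600 / (70.6 km²) = 9.994 mm.
The 1-cm UH is the DRH scaled by (10 mm)/d, so U_p = 81.0 × 10/9.994 = 81.0 m³/s.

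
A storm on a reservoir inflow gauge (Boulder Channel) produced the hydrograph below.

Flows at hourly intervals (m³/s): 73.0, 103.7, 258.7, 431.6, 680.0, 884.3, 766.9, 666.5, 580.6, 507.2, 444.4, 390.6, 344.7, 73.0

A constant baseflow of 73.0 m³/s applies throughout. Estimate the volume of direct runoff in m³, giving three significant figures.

V ≈ 1.87 × 10^7 m³

Direct-runoff ordinates (Q − Q_b): 0.0, 30.7, 185.7, 358.6, 607.0, 811.3, 693.9, 593.5, 507.6, 434.2, 371.4, 317.6, 271.7, 0.0 m³/s.
ΣQ_DR = 5183 m³/s.
With Δt = 1 h = 3600 s, V = ΣQ_DR · Δt = 5183 × 3600 = 1.87 × 10^7 m³.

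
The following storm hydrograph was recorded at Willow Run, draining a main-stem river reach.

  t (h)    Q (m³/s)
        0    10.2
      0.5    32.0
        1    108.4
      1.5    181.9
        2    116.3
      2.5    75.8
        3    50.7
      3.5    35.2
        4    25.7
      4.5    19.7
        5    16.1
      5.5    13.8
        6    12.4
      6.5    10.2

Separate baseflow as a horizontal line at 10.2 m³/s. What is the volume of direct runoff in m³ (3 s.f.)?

Direct-runoff ordinates (Q − Q_b): 0.0, 21.8, 98.2, 171.7, 106.1, 65.6, 40.5, 25.0, 15.5, 9.5, 5.9, 3.6, 2.2, 0.0 m³/s.
ΣQ_DR = 565.6 m³/s.
With Δt = 0.5 h = 1800 s, V = ΣQ_DR · Δt = 565.6 × 1800 = 1.02 × 10^6 m³.

V ≈ 1.02 × 10^6 m³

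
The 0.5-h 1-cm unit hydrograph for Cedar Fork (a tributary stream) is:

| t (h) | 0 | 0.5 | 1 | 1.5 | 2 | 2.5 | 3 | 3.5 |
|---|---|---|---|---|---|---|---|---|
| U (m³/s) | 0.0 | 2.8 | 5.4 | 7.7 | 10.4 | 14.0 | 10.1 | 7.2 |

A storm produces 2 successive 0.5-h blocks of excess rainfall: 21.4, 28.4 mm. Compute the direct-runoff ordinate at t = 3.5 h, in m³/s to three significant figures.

Q ≈ 44.1 m³/s

By discrete convolution, Q_j = Σ (P_i / 10 mm) · U_{j−i}.
At t = 3.5 h (j=7): Q = (21.4/10)·7.2 + (28.4/10)·10.1 = 44.1 m³/s.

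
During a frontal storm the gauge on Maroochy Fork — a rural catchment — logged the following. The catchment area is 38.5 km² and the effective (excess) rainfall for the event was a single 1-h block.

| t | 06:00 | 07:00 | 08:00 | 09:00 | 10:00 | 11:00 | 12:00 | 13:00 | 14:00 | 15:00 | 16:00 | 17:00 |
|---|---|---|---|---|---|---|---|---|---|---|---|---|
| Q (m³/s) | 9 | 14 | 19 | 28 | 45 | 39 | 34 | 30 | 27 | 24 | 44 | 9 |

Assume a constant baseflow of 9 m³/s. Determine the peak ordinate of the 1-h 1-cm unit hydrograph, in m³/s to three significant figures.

Direct runoff: 0.0, 5.0, 10.0, 19.0, 36.0, 30.0, 25.0, 21.0, 18.0, 15.0, 35.0, 0.0 m³/s; ΣQ_DR = 214.0 m³/s, peak = 36.0 m³/s.
Runoff depth d = ΣQ_DR·Δt / A = 214.0 × 3600 / (38.5 km²) = 20.01 mm.
The 1-cm UH is the DRH scaled by (10 mm)/d, so U_p = 36.0 × 10/20.01 = 18.0 m³/s.

U_p ≈ 18.0 m³/s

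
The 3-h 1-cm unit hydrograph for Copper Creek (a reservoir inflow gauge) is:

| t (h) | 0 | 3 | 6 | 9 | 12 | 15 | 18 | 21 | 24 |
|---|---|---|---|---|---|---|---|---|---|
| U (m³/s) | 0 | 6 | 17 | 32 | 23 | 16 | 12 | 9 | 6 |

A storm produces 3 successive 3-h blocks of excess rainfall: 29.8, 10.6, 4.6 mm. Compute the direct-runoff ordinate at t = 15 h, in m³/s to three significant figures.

Q ≈ 86.8 m³/s

By discrete convolution, Q_j = Σ (P_i / 10 mm) · U_{j−i}.
At t = 15 h (j=5): Q = (29.8/10)·16 + (10.6/10)·23 + (4.6/10)·32 = 86.8 m³/s.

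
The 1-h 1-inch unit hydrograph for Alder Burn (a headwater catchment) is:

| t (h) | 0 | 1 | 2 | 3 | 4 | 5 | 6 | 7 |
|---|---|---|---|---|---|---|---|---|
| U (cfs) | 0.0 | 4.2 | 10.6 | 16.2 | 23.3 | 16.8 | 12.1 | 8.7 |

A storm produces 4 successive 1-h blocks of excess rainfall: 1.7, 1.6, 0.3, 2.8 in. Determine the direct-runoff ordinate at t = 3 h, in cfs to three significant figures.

By discrete convolution, Q_j = Σ (P_i / 1 in) · U_{j−i}.
At t = 3 h (j=3): Q = (1.7/1)·16.2 + (1.6/1)·10.6 + (0.3/1)·4.2 + (2.8/1)·0.0 = 45.8 cfs.

Q ≈ 45.8 cfs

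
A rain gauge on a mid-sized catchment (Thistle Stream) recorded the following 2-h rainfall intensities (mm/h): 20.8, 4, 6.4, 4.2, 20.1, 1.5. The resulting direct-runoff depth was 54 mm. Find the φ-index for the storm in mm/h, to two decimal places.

φ ≈ 6.95 mm/h

Only the 2 blocks with intensity above φ contribute runoff: 20.8, 20.1 mm/h.
Σ(I−φ)·Δt = d  ⇒  (20.8+20.1 − 2φ)·2 = 54
φ = (40.90 − 54/2) / 2 = 6.95 mm/h.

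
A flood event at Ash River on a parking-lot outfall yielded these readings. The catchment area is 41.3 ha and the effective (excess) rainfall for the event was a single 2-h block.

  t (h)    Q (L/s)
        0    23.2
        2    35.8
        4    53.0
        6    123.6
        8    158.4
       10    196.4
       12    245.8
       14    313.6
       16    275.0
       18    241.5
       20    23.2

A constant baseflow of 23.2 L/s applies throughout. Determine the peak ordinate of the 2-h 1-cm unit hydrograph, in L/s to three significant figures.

Direct runoff: 0.0, 12.6, 29.8, 100.4, 135.2, 173.2, 222.6, 290.4, 251.8, 218.3, 0.0 L/s; ΣQ_DR = 1434 L/s, peak = 290.4 L/s.
Runoff depth d = ΣQ_DR·Δt / A = 1434 × 7200 / (41.3 ha) = 25.00 mm.
The 1-cm UH is the DRH scaled by (10 mm)/d, so U_p = 290.4 × 10/25.00 = 116 L/s.

U_p ≈ 116 L/s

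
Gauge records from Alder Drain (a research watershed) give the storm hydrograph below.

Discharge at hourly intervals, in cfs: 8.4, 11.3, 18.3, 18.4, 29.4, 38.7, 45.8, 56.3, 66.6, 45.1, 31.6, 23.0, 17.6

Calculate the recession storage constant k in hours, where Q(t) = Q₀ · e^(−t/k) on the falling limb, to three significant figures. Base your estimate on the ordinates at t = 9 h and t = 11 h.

k ≈ 2.97 h

On the falling limb, Q drops from 45.1 to 23.0 cfs between t = 9 h and t = 11 h (Δt = 2 h).
k = −Δt / ln(Q₂/Q₁) = −2 / ln(23.0/45.1) = 2.97 h.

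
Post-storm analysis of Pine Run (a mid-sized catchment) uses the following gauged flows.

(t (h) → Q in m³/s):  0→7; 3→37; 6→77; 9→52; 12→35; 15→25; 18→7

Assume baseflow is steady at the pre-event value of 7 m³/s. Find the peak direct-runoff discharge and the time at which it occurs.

Q_p = 70.0 m³/s at t = 6 h

Subtracting baseflow gives direct-runoff ordinates: 0.0, 30.0, 70.0, 45.0, 28.0, 18.0, 0.0 m³/s.
The maximum is 70.0 m³/s, occurring at the reading for t = 6 h.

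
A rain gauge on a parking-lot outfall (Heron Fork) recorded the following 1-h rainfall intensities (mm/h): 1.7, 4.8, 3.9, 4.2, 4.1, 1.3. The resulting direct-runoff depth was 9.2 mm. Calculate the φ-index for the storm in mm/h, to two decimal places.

φ ≈ 1.95 mm/h

Only the 4 blocks with intensity above φ contribute runoff: 4.8, 3.9, 4.2, 4.1 mm/h.
Σ(I−φ)·Δt = d  ⇒  (4.8+3.9+4.2+4.1 − 4φ)·1 = 9.2
φ = (17.00 − 9.2/1) / 4 = 1.95 mm/h.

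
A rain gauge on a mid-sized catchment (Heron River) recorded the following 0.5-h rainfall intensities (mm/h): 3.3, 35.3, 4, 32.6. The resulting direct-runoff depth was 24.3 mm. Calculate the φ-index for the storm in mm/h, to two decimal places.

Only the 2 blocks with intensity above φ contribute runoff: 35.3, 32.6 mm/h.
Σ(I−φ)·Δt = d  ⇒  (35.3+32.6 − 2φ)·0.5 = 24.3
φ = (67.90 − 24.3/0.5) / 2 = 9.65 mm/h.

φ ≈ 9.65 mm/h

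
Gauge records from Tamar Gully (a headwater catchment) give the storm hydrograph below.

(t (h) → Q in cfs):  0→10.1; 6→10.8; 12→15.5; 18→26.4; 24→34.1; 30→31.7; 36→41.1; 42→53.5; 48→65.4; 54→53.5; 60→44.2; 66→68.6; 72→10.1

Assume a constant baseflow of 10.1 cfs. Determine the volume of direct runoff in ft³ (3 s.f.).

V ≈ 7.21 × 10^6 ft³

Direct-runoff ordinates (Q − Q_b): 0.0, 0.7, 5.4, 16.3, 24.0, 21.6, 31.0, 43.4, 55.3, 43.4, 34.1, 58.5, 0.0 cfs.
ΣQ_DR = 333.7 cfs.
With Δt = 6 h = 21600 s, V = ΣQ_DR · Δt = 333.7 × 21600 = 7.21 × 10^6 ft³.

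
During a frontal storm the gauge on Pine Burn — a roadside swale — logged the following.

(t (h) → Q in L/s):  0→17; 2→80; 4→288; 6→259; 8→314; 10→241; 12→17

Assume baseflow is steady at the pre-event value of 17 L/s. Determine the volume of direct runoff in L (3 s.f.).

Direct-runoff ordinates (Q − Q_b): 0.0, 63.0, 271.0, 242.0, 297.0, 224.0, 0.0 L/s.
ΣQ_DR = 1097 L/s.
With Δt = 2 h = 7200 s, V = ΣQ_DR · Δt = 1097 × 7200 = 7.90 × 10^6 L.

V ≈ 7.90 × 10^6 L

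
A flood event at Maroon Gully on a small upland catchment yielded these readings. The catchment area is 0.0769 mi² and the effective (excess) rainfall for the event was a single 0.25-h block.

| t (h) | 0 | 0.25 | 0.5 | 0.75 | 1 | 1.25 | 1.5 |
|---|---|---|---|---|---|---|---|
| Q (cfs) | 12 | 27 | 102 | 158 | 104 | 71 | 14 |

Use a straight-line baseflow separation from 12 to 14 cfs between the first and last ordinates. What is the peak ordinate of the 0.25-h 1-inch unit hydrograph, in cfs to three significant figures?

U_p ≈ 72.5 cfs

Direct runoff: 0.00, 14.67, 89.33, 145.00, 90.67, 57.33, 0.00 cfs; ΣQ_DR = 397.0 cfs, peak = 145.00 cfs.
Runoff depth d = ΣQ_DR·Δt / A = 397.0 × 900 / (0.0769 mi²) = 2.000 in.
The 1-inch UH is the DRH scaled by (1 in)/d, so U_p = 145.00 × 1/2.000 = 72.5 cfs.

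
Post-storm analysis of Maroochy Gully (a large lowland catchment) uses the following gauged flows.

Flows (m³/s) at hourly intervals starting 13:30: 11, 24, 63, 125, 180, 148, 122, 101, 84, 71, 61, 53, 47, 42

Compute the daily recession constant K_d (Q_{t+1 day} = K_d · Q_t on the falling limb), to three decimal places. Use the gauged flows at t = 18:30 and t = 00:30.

Between t = 18:30 and t = 00:30 the flow falls from 148 to 53 m³/s over 6×1 h = 6 h.
Per-interval ratio K = (53/148)^(1/6) = 0.8427; K_d = K^(24/1) = 0.016.

K_d ≈ 0.016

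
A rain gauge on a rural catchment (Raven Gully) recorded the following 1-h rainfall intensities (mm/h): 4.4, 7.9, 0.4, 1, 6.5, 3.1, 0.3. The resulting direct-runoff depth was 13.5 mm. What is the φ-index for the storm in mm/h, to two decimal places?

φ ≈ 2.10 mm/h

Only the 4 blocks with intensity above φ contribute runoff: 4.4, 7.9, 6.5, 3.1 mm/h.
Σ(I−φ)·Δt = d  ⇒  (4.4+7.9+6.5+3.1 − 4φ)·1 = 13.5
φ = (21.90 − 13.5/1) / 4 = 2.10 mm/h.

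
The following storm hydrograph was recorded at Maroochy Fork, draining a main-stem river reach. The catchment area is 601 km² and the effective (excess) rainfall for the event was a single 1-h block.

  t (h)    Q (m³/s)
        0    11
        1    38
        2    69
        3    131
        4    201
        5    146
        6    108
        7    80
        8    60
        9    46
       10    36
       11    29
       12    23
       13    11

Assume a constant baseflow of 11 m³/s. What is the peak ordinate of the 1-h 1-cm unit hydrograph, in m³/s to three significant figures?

U_p ≈ 380 m³/s

Direct runoff: 0.0, 27.0, 58.0, 120.0, 190.0, 135.0, 97.0, 69.0, 49.0, 35.0, 25.0, 18.0, 12.0, 0.0 m³/s; ΣQ_DR = 835.0 m³/s, peak = 190.0 m³/s.
Runoff depth d = ΣQ_DR·Δt / A = 835.0 × 3600 / (601 km²) = 5.002 mm.
The 1-cm UH is the DRH scaled by (10 mm)/d, so U_p = 190.0 × 10/5.002 = 380 m³/s.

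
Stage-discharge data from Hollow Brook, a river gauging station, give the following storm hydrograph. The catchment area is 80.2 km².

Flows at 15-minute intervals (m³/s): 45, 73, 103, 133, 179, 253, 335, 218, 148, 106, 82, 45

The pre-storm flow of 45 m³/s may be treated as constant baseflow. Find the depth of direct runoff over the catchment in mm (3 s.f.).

d ≈ 13.2 mm

Direct runoff: 0.0, 28.0, 58.0, 88.0, 134.0, 208.0, 290.0, 173.0, 103.0, 61.0, 37.0, 0.0 m³/s; ΣQ_DR = 1180 m³/s.
V = ΣQ_DR · Δt = 1180 × 900 s = 1.062 × 10^6 m³.
Over A = 80.2 km², depth = V / A = 13.2 mm.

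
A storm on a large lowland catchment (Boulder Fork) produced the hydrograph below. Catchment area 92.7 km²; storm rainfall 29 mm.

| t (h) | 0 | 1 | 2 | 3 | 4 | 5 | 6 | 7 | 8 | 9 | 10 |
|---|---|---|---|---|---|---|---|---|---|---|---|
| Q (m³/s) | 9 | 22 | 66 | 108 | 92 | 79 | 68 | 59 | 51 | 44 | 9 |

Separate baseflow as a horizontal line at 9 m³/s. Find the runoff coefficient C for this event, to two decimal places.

ΣQ_DR = 508.0 m³/s; V = ΣQ_DR·Δt = 1.829 × 10^6 m³.
Runoff depth d = V / A = 19.73 mm.
C = d / P = 19.73 / 29 = 0.68.

C ≈ 0.68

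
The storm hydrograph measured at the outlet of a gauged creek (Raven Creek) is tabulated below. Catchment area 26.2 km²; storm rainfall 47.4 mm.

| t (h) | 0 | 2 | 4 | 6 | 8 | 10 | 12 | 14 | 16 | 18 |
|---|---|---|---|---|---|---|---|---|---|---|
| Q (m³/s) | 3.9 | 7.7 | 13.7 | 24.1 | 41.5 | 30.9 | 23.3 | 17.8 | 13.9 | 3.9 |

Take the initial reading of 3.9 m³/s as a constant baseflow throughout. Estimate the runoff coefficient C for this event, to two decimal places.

C ≈ 0.82

ΣQ_DR = 141.7 m³/s; V = ΣQ_DR·Δt = 1.020 × 10^6 m³.
Runoff depth d = V / A = 38.94 mm.
C = d / P = 38.94 / 47.4 = 0.82.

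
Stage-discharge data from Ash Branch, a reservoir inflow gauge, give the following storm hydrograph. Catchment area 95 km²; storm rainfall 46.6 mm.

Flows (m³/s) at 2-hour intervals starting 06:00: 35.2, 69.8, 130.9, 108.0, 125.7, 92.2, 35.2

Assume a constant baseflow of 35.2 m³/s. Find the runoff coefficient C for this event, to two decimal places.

ΣQ_DR = 350.6 m³/s; V = ΣQ_DR·Δt = 2.524 × 10^6 m³.
Runoff depth d = V / A = 26.57 mm.
C = d / P = 26.57 / 46.6 = 0.57.

C ≈ 0.57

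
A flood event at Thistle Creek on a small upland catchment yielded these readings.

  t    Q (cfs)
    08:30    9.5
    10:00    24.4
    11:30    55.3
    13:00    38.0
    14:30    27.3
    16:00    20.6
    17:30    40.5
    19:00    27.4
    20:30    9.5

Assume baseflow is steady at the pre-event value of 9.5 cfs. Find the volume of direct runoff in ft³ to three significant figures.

Direct-runoff ordinates (Q − Q_b): 0.0, 14.9, 45.8, 28.5, 17.8, 11.1, 31.0, 17.9, 0.0 cfs.
ΣQ_DR = 167.0 cfs.
With Δt = 1.5 h = 5400 s, V = ΣQ_DR · Δt = 167.0 × 5400 = 9.02 × 10^5 ft³.

V ≈ 9.02 × 10^5 ft³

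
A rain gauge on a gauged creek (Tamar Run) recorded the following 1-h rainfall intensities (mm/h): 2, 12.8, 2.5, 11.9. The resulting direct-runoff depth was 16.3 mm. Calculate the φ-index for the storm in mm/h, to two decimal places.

φ ≈ 4.20 mm/h

Only the 2 blocks with intensity above φ contribute runoff: 12.8, 11.9 mm/h.
Σ(I−φ)·Δt = d  ⇒  (12.8+11.9 − 2φ)·1 = 16.3
φ = (24.70 − 16.3/1) / 2 = 4.20 mm/h.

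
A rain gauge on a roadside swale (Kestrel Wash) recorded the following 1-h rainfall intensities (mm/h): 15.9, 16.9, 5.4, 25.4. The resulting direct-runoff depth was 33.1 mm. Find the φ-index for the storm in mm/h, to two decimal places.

φ ≈ 8.37 mm/h

Only the 3 blocks with intensity above φ contribute runoff: 15.9, 16.9, 25.4 mm/h.
Σ(I−φ)·Δt = d  ⇒  (15.9+16.9+25.4 − 3φ)·1 = 33.1
φ = (58.20 − 33.1/1) / 3 = 8.37 mm/h.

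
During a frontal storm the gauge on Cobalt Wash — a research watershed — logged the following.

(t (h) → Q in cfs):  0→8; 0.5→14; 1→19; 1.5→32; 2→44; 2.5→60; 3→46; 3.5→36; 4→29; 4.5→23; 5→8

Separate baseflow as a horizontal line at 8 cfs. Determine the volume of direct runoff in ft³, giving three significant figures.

V ≈ 4.16 × 10^5 ft³

Direct-runoff ordinates (Q − Q_b): 0.0, 6.0, 11.0, 24.0, 36.0, 52.0, 38.0, 28.0, 21.0, 15.0, 0.0 cfs.
ΣQ_DR = 231.0 cfs.
With Δt = 0.5 h = 1800 s, V = ΣQ_DR · Δt = 231.0 × 1800 = 4.16 × 10^5 ft³.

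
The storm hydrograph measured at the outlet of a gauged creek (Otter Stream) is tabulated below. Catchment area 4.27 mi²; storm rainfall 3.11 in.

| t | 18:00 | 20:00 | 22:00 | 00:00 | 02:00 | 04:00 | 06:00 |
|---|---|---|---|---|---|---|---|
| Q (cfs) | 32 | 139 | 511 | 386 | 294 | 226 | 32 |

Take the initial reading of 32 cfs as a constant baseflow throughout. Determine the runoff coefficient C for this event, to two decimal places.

ΣQ_DR = 1396 cfs; V = ΣQ_DR·Δt = 1.005 × 10^7 ft³.
Runoff depth d = V / A = 1.013 in.
C = d / P = 1.013 / 3.11 = 0.33.

C ≈ 0.33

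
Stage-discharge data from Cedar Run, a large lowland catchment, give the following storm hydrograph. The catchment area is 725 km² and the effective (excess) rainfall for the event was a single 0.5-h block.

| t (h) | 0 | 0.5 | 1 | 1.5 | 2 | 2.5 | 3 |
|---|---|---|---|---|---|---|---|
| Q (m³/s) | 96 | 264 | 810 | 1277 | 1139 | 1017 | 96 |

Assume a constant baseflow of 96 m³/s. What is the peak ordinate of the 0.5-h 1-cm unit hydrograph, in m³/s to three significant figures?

U_p ≈ 1180 m³/s

Direct runoff: 0.0, 168.0, 714.0, 1181.0, 1043.0, 921.0, 0.0 m³/s; ΣQ_DR = 4027 m³/s, peak = 1181.0 m³/s.
Runoff depth d = ΣQ_DR·Δt / A = 4027 × 1800 / (725 km²) = 9.998 mm.
The 1-cm UH is the DRH scaled by (10 mm)/d, so U_p = 1181.0 × 10/9.998 = 1180 m³/s.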